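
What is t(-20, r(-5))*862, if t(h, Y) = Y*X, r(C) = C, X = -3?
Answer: 12930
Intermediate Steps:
t(h, Y) = -3*Y (t(h, Y) = Y*(-3) = -3*Y)
t(-20, r(-5))*862 = -3*(-5)*862 = 15*862 = 12930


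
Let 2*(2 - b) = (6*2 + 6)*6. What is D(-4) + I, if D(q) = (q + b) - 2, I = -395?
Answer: -453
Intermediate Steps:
b = -52 (b = 2 - (6*2 + 6)*6/2 = 2 - (12 + 6)*6/2 = 2 - 9*6 = 2 - ½*108 = 2 - 54 = -52)
D(q) = -54 + q (D(q) = (q - 52) - 2 = (-52 + q) - 2 = -54 + q)
D(-4) + I = (-54 - 4) - 395 = -58 - 395 = -453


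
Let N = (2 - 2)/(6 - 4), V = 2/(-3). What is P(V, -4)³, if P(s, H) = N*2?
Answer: 0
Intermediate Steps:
V = -⅔ (V = 2*(-⅓) = -⅔ ≈ -0.66667)
N = 0 (N = 0/2 = 0*(½) = 0)
P(s, H) = 0 (P(s, H) = 0*2 = 0)
P(V, -4)³ = 0³ = 0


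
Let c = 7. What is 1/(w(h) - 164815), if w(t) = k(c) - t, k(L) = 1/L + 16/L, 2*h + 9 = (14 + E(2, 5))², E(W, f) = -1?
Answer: -7/1154248 ≈ -6.0646e-6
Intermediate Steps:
h = 80 (h = -9/2 + (14 - 1)²/2 = -9/2 + (½)*13² = -9/2 + (½)*169 = -9/2 + 169/2 = 80)
k(L) = 17/L (k(L) = 1/L + 16/L = 17/L)
w(t) = 17/7 - t
1/(w(h) - 164815) = 1/((17/7 - 1*80) - 164815) = 1/((17/7 - 80) - 164815) = 1/(-543/7 - 164815) = 1/(-1154248/7) = -7/1154248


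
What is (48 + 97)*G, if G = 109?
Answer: 15805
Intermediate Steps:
(48 + 97)*G = (48 + 97)*109 = 145*109 = 15805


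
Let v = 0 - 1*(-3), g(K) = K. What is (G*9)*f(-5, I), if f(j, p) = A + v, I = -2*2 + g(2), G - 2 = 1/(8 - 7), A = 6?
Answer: 243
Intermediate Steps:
G = 3 (G = 2 + 1/(8 - 7) = 2 + 1/1 = 2 + 1 = 3)
v = 3 (v = 0 + 3 = 3)
I = -2 (I = -2*2 + 2 = -4 + 2 = -2)
f(j, p) = 9 (f(j, p) = 6 + 3 = 9)
(G*9)*f(-5, I) = (3*9)*9 = 27*9 = 243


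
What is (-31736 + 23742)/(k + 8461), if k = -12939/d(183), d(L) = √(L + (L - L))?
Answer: -2062935637/2155546937 - 17239061*√183/2155546937 ≈ -1.0652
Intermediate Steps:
d(L) = √L (d(L) = √(L + 0) = √L)
k = -4313*√183/61 (k = -12939*√183/183 = -4313*√183/61 ≈ -956.48)
(-31736 + 23742)/(k + 8461) = (-31736 + 23742)/(-4313*√183/61 + 8461) = -7994/(8461 - 4313*√183/61)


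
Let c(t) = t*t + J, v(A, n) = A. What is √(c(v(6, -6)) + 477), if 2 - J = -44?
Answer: √559 ≈ 23.643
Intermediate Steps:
J = 46 (J = 2 - 1*(-44) = 2 + 44 = 46)
c(t) = 46 + t² (c(t) = t*t + 46 = t² + 46 = 46 + t²)
√(c(v(6, -6)) + 477) = √((46 + 6²) + 477) = √((46 + 36) + 477) = √(82 + 477) = √559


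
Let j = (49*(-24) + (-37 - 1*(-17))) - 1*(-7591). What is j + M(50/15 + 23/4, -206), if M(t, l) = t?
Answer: 76849/12 ≈ 6404.1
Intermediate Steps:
j = 6395 (j = (-1176 + (-37 + 17)) + 7591 = (-1176 - 20) + 7591 = -1196 + 7591 = 6395)
j + M(50/15 + 23/4, -206) = 6395 + (50/15 + 23/4) = 6395 + (50*(1/15) + 23*(¼)) = 6395 + (10/3 + 23/4) = 6395 + 109/12 = 76849/12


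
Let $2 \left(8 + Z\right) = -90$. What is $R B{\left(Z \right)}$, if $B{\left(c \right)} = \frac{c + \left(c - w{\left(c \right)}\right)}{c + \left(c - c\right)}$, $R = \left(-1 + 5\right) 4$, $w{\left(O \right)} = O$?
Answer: $16$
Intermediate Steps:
$Z = -53$ ($Z = -8 + \frac{1}{2} \left(-90\right) = -8 - 45 = -53$)
$R = 16$ ($R = 4 \cdot 4 = 16$)
$B{\left(c \right)} = 1$ ($B{\left(c \right)} = \frac{c + \left(c - c\right)}{c + \left(c - c\right)} = \frac{c + 0}{c + 0} = \frac{c}{c} = 1$)
$R B{\left(Z \right)} = 16 \cdot 1 = 16$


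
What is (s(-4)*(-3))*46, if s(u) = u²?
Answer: -2208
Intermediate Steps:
(s(-4)*(-3))*46 = ((-4)²*(-3))*46 = (16*(-3))*46 = -48*46 = -2208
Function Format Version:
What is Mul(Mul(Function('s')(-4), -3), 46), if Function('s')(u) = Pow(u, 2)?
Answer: -2208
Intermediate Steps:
Mul(Mul(Function('s')(-4), -3), 46) = Mul(Mul(Pow(-4, 2), -3), 46) = Mul(Mul(16, -3), 46) = Mul(-48, 46) = -2208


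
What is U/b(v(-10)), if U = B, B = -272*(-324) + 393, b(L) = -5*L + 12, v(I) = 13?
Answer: -88521/53 ≈ -1670.2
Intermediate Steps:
b(L) = 12 - 5*L
B = 88521 (B = 88128 + 393 = 88521)
U = 88521
U/b(v(-10)) = 88521/(12 - 5*13) = 88521/(12 - 65) = 88521/(-53) = 88521*(-1/53) = -88521/53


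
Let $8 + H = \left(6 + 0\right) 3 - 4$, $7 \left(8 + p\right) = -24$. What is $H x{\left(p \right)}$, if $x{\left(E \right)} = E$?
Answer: $- \frac{480}{7} \approx -68.571$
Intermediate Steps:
$p = - \frac{80}{7}$ ($p = -8 + \frac{1}{7} \left(-24\right) = -8 - \frac{24}{7} = - \frac{80}{7} \approx -11.429$)
$H = 6$ ($H = -8 - \left(4 - \left(6 + 0\right) 3\right) = -8 + \left(6 \cdot 3 - 4\right) = -8 + \left(18 - 4\right) = -8 + 14 = 6$)
$H x{\left(p \right)} = 6 \left(- \frac{80}{7}\right) = - \frac{480}{7}$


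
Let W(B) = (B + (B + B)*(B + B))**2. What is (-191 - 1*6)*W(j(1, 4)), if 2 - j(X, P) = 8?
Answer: -3751668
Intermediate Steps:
j(X, P) = -6 (j(X, P) = 2 - 1*8 = 2 - 8 = -6)
W(B) = (B + 4*B**2)**2 (W(B) = (B + (2*B)*(2*B))**2 = (B + 4*B**2)**2)
(-191 - 1*6)*W(j(1, 4)) = (-191 - 1*6)*((-6)**2*(1 + 4*(-6))**2) = (-191 - 6)*(36*(1 - 24)**2) = -7092*(-23)**2 = -7092*529 = -197*19044 = -3751668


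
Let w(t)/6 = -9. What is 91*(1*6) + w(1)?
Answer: 492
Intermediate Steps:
w(t) = -54 (w(t) = 6*(-9) = -54)
91*(1*6) + w(1) = 91*(1*6) - 54 = 91*6 - 54 = 546 - 54 = 492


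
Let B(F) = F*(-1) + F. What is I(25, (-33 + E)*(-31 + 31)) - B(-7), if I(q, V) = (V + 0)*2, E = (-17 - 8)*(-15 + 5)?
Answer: 0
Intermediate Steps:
E = 250 (E = -25*(-10) = 250)
B(F) = 0 (B(F) = -F + F = 0)
I(q, V) = 2*V (I(q, V) = V*2 = 2*V)
I(25, (-33 + E)*(-31 + 31)) - B(-7) = 2*((-33 + 250)*(-31 + 31)) - 1*0 = 2*(217*0) + 0 = 2*0 + 0 = 0 + 0 = 0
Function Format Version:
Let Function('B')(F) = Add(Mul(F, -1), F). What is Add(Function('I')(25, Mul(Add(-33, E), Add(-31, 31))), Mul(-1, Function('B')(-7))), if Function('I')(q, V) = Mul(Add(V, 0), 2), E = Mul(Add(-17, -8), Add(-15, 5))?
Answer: 0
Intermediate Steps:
E = 250 (E = Mul(-25, -10) = 250)
Function('B')(F) = 0 (Function('B')(F) = Add(Mul(-1, F), F) = 0)
Function('I')(q, V) = Mul(2, V) (Function('I')(q, V) = Mul(V, 2) = Mul(2, V))
Add(Function('I')(25, Mul(Add(-33, E), Add(-31, 31))), Mul(-1, Function('B')(-7))) = Add(Mul(2, Mul(Add(-33, 250), Add(-31, 31))), Mul(-1, 0)) = Add(Mul(2, Mul(217, 0)), 0) = Add(Mul(2, 0), 0) = Add(0, 0) = 0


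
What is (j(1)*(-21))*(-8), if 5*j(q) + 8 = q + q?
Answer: -1008/5 ≈ -201.60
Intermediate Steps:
j(q) = -8/5 + 2*q/5 (j(q) = -8/5 + (q + q)/5 = -8/5 + (2*q)/5 = -8/5 + 2*q/5)
(j(1)*(-21))*(-8) = ((-8/5 + (⅖)*1)*(-21))*(-8) = ((-8/5 + ⅖)*(-21))*(-8) = -6/5*(-21)*(-8) = (126/5)*(-8) = -1008/5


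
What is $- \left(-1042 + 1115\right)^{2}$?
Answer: $-5329$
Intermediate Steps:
$- \left(-1042 + 1115\right)^{2} = - 73^{2} = \left(-1\right) 5329 = -5329$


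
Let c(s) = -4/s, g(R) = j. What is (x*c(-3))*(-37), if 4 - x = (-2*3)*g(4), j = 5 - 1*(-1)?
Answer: -5920/3 ≈ -1973.3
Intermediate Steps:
j = 6 (j = 5 + 1 = 6)
g(R) = 6
x = 40 (x = 4 - (-2*3)*6 = 4 - (-6)*6 = 4 - 1*(-36) = 4 + 36 = 40)
(x*c(-3))*(-37) = (40*(-4/(-3)))*(-37) = (40*(-4*(-1/3)))*(-37) = (40*(4/3))*(-37) = (160/3)*(-37) = -5920/3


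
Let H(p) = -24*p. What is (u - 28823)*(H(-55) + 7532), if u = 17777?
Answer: -97779192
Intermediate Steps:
(u - 28823)*(H(-55) + 7532) = (17777 - 28823)*(-24*(-55) + 7532) = -11046*(1320 + 7532) = -11046*8852 = -97779192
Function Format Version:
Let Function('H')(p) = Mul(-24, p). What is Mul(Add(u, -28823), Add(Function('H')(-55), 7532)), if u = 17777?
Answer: -97779192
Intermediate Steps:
Mul(Add(u, -28823), Add(Function('H')(-55), 7532)) = Mul(Add(17777, -28823), Add(Mul(-24, -55), 7532)) = Mul(-11046, Add(1320, 7532)) = Mul(-11046, 8852) = -97779192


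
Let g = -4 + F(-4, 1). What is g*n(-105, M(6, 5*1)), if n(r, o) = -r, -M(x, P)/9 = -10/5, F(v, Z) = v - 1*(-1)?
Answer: -735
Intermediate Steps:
F(v, Z) = 1 + v (F(v, Z) = v + 1 = 1 + v)
g = -7 (g = -4 + (1 - 4) = -4 - 3 = -7)
M(x, P) = 18 (M(x, P) = -(-90)/5 = -9*(-2) = 18)
g*n(-105, M(6, 5*1)) = -(-7)*(-105) = -7*105 = -735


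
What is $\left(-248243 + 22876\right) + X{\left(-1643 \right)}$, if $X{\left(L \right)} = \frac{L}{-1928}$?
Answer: $- \frac{434505933}{1928} \approx -2.2537 \cdot 10^{5}$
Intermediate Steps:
$X{\left(L \right)} = - \frac{L}{1928}$ ($X{\left(L \right)} = L \left(- \frac{1}{1928}\right) = - \frac{L}{1928}$)
$\left(-248243 + 22876\right) + X{\left(-1643 \right)} = \left(-248243 + 22876\right) - - \frac{1643}{1928} = -225367 + \frac{1643}{1928} = - \frac{434505933}{1928}$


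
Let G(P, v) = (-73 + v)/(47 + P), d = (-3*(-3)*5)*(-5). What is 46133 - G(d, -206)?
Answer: 8211395/178 ≈ 46131.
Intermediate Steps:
d = -225 (d = (9*5)*(-5) = 45*(-5) = -225)
G(P, v) = (-73 + v)/(47 + P)
46133 - G(d, -206) = 46133 - (-73 - 206)/(47 - 225) = 46133 - (-279)/(-178) = 46133 - (-1)*(-279)/178 = 46133 - 1*279/178 = 46133 - 279/178 = 8211395/178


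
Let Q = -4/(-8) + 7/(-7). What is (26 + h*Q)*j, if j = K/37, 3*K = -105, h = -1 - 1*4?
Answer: -1995/74 ≈ -26.959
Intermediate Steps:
h = -5 (h = -1 - 4 = -5)
K = -35 (K = (⅓)*(-105) = -35)
Q = -½ (Q = -4*(-⅛) + 7*(-⅐) = ½ - 1 = -½ ≈ -0.50000)
j = -35/37 ≈ -0.94595
(26 + h*Q)*j = (26 - 5*(-½))*(-35/37) = (26 + 5/2)*(-35/37) = (57/2)*(-35/37) = -1995/74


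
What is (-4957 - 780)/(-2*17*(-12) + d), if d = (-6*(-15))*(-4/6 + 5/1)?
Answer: -5737/798 ≈ -7.1892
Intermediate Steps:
d = 390 (d = 90*(-4*⅙ + 5*1) = 90*(-⅔ + 5) = 90*(13/3) = 390)
(-4957 - 780)/(-2*17*(-12) + d) = (-4957 - 780)/(-2*17*(-12) + 390) = -5737/(-34*(-12) + 390) = -5737/(408 + 390) = -5737/798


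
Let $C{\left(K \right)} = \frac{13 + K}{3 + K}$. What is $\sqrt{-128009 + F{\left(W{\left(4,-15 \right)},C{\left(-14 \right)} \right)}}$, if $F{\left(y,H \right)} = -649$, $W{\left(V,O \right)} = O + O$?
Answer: $i \sqrt{128658} \approx 358.69 i$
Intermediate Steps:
$W{\left(V,O \right)} = 2 O$
$C{\left(K \right)} = \frac{13 + K}{3 + K}$
$\sqrt{-128009 + F{\left(W{\left(4,-15 \right)},C{\left(-14 \right)} \right)}} = \sqrt{-128009 - 649} = \sqrt{-128658} = i \sqrt{128658}$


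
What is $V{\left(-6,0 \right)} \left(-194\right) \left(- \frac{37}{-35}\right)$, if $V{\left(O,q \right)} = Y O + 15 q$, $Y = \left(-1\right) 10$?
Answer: $- \frac{86136}{7} \approx -12305.0$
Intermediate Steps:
$Y = -10$
$V{\left(O,q \right)} = - 10 O + 15 q$
$V{\left(-6,0 \right)} \left(-194\right) \left(- \frac{37}{-35}\right) = \left(\left(-10\right) \left(-6\right) + 15 \cdot 0\right) \left(-194\right) \left(- \frac{37}{-35}\right) = \left(60 + 0\right) \left(-194\right) \left(\left(-37\right) \left(- \frac{1}{35}\right)\right) = 60 \left(-194\right) \frac{37}{35} = \left(-11640\right) \frac{37}{35} = - \frac{86136}{7}$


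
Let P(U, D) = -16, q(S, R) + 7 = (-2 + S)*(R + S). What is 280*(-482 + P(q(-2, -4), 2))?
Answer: -139440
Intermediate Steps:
q(S, R) = -7 + (-2 + S)*(R + S)
280*(-482 + P(q(-2, -4), 2)) = 280*(-482 - 16) = 280*(-498) = -139440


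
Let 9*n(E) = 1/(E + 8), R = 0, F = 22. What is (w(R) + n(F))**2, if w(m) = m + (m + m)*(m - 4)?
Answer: 1/72900 ≈ 1.3717e-5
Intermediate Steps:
w(m) = m + 2*m*(-4 + m) (w(m) = m + (2*m)*(-4 + m) = m + 2*m*(-4 + m))
n(E) = 1/(9*(8 + E)) (n(E) = 1/(9*(E + 8)) = 1/(9*(8 + E)))
(w(R) + n(F))**2 = (0*(-7 + 2*0) + 1/(9*(8 + 22)))**2 = (0*(-7 + 0) + (1/9)/30)**2 = (0*(-7) + (1/9)*(1/30))**2 = (0 + 1/270)**2 = (1/270)**2 = 1/72900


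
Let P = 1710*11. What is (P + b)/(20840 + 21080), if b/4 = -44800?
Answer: -16039/4192 ≈ -3.8261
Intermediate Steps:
b = -179200 (b = 4*(-44800) = -179200)
P = 18810
(P + b)/(20840 + 21080) = (18810 - 179200)/(20840 + 21080) = -160390/41920 = -160390*1/41920 = -16039/4192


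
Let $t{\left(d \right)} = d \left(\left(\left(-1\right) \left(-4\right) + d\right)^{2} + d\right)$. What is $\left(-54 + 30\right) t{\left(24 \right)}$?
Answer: $-465408$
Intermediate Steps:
$t{\left(d \right)} = d \left(d + \left(4 + d\right)^{2}\right)$ ($t{\left(d \right)} = d \left(\left(4 + d\right)^{2} + d\right) = d \left(d + \left(4 + d\right)^{2}\right)$)
$\left(-54 + 30\right) t{\left(24 \right)} = \left(-54 + 30\right) 24 \left(24 + \left(4 + 24\right)^{2}\right) = - 24 \cdot 24 \left(24 + 28^{2}\right) = - 24 \cdot 24 \left(24 + 784\right) = - 24 \cdot 24 \cdot 808 = \left(-24\right) 19392 = -465408$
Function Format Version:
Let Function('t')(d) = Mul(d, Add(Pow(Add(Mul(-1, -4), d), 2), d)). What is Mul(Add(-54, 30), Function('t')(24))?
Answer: -465408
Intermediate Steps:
Function('t')(d) = Mul(d, Add(d, Pow(Add(4, d), 2))) (Function('t')(d) = Mul(d, Add(Pow(Add(4, d), 2), d)) = Mul(d, Add(d, Pow(Add(4, d), 2))))
Mul(Add(-54, 30), Function('t')(24)) = Mul(Add(-54, 30), Mul(24, Add(24, Pow(Add(4, 24), 2)))) = Mul(-24, Mul(24, Add(24, Pow(28, 2)))) = Mul(-24, Mul(24, Add(24, 784))) = Mul(-24, Mul(24, 808)) = Mul(-24, 19392) = -465408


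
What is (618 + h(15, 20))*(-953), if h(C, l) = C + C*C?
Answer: -817674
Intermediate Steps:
h(C, l) = C + C²
(618 + h(15, 20))*(-953) = (618 + 15*(1 + 15))*(-953) = (618 + 15*16)*(-953) = (618 + 240)*(-953) = 858*(-953) = -817674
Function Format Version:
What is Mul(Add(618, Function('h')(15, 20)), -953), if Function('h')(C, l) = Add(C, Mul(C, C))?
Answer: -817674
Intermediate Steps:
Function('h')(C, l) = Add(C, Pow(C, 2))
Mul(Add(618, Function('h')(15, 20)), -953) = Mul(Add(618, Mul(15, Add(1, 15))), -953) = Mul(Add(618, Mul(15, 16)), -953) = Mul(Add(618, 240), -953) = Mul(858, -953) = -817674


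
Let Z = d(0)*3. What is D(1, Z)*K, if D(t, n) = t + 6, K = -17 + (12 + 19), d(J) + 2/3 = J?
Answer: 98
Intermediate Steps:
d(J) = -⅔ + J
Z = -2 (Z = (-⅔ + 0)*3 = -⅔*3 = -2)
K = 14 (K = -17 + 31 = 14)
D(t, n) = 6 + t
D(1, Z)*K = (6 + 1)*14 = 7*14 = 98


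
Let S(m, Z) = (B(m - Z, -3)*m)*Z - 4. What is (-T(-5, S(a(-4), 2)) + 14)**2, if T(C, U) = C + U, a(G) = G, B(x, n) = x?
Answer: 625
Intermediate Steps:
S(m, Z) = -4 + Z*m*(m - Z) (S(m, Z) = ((m - Z)*m)*Z - 4 = (m*(m - Z))*Z - 4 = Z*m*(m - Z) - 4 = -4 + Z*m*(m - Z))
(-T(-5, S(a(-4), 2)) + 14)**2 = (-(-5 + (-4 - 1*2*(-4)*(2 - 1*(-4)))) + 14)**2 = (-(-5 + (-4 - 1*2*(-4)*(2 + 4))) + 14)**2 = (-(-5 + (-4 - 1*2*(-4)*6)) + 14)**2 = (-(-5 + (-4 + 48)) + 14)**2 = (-(-5 + 44) + 14)**2 = (-1*39 + 14)**2 = (-39 + 14)**2 = (-25)**2 = 625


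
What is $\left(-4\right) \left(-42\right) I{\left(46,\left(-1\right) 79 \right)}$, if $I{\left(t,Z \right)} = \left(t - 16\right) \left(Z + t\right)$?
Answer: $-166320$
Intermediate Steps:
$I{\left(t,Z \right)} = \left(-16 + t\right) \left(Z + t\right)$
$\left(-4\right) \left(-42\right) I{\left(46,\left(-1\right) 79 \right)} = \left(-4\right) \left(-42\right) \left(46^{2} - 16 \left(\left(-1\right) 79\right) - 736 + \left(-1\right) 79 \cdot 46\right) = 168 \left(2116 - -1264 - 736 - 3634\right) = 168 \left(2116 + 1264 - 736 - 3634\right) = 168 \left(-990\right) = -166320$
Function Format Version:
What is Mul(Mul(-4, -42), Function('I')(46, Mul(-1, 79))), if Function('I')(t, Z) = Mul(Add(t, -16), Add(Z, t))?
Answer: -166320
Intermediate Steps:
Function('I')(t, Z) = Mul(Add(-16, t), Add(Z, t))
Mul(Mul(-4, -42), Function('I')(46, Mul(-1, 79))) = Mul(Mul(-4, -42), Add(Pow(46, 2), Mul(-16, Mul(-1, 79)), Mul(-16, 46), Mul(Mul(-1, 79), 46))) = Mul(168, Add(2116, Mul(-16, -79), -736, Mul(-79, 46))) = Mul(168, Add(2116, 1264, -736, -3634)) = Mul(168, -990) = -166320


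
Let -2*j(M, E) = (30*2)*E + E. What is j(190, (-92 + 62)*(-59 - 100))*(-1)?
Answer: 145485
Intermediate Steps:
j(M, E) = -61*E/2 (j(M, E) = -((30*2)*E + E)/2 = -(60*E + E)/2 = -61*E/2)
j(190, (-92 + 62)*(-59 - 100))*(-1) = -61*(-92 + 62)*(-59 - 100)/2*(-1) = -(-915)*(-159)*(-1) = -61/2*4770*(-1) = -145485*(-1) = 145485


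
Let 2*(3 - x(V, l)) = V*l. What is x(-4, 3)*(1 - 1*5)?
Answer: -36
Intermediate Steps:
x(V, l) = 3 - V*l/2
x(-4, 3)*(1 - 1*5) = (3 - ½*(-4)*3)*(1 - 1*5) = (3 + 6)*(1 - 5) = 9*(-4) = -36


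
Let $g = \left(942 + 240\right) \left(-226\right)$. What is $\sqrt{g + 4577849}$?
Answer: $\sqrt{4310717} \approx 2076.2$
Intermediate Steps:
$g = -267132$ ($g = 1182 \left(-226\right) = -267132$)
$\sqrt{g + 4577849} = \sqrt{-267132 + 4577849} = \sqrt{4310717}$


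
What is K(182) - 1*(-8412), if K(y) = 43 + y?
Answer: 8637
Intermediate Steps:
K(182) - 1*(-8412) = (43 + 182) - 1*(-8412) = 225 + 8412 = 8637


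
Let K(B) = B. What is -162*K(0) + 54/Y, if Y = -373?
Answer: -54/373 ≈ -0.14477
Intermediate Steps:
-162*K(0) + 54/Y = -162*0 + 54/(-373) = 0 + 54*(-1/373) = 0 - 54/373 = -54/373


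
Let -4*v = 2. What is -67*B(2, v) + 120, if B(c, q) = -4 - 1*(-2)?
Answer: 254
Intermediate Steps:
v = -½ (v = -¼*2 = -½ ≈ -0.50000)
B(c, q) = -2 (B(c, q) = -4 + 2 = -2)
-67*B(2, v) + 120 = -67*(-2) + 120 = 134 + 120 = 254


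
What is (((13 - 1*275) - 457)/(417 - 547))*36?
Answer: 12942/65 ≈ 199.11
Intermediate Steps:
(((13 - 1*275) - 457)/(417 - 547))*36 = (((13 - 275) - 457)/(-130))*36 = ((-262 - 457)*(-1/130))*36 = -719*(-1/130)*36 = (719/130)*36 = 12942/65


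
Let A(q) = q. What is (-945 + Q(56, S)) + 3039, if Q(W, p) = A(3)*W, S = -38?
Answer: 2262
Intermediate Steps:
Q(W, p) = 3*W
(-945 + Q(56, S)) + 3039 = (-945 + 3*56) + 3039 = (-945 + 168) + 3039 = -777 + 3039 = 2262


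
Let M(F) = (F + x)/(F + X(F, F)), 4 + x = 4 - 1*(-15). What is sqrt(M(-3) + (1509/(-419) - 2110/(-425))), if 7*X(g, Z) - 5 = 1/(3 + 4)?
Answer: I*sqrt(6831346022645)/1317755 ≈ 1.9834*I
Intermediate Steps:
x = 15 (x = -4 + (4 - 1*(-15)) = -4 + (4 + 15) = -4 + 19 = 15)
X(g, Z) = 36/49 (X(g, Z) = 5/7 + 1/(7*(3 + 4)) = 5/7 + (1/7)/7 = 5/7 + (1/7)*(1/7) = 5/7 + 1/49 = 36/49)
M(F) = (15 + F)/(36/49 + F) (M(F) = (F + 15)/(F + 36/49) = (15 + F)/(36/49 + F))
sqrt(M(-3) + (1509/(-419) - 2110/(-425))) = sqrt(49*(15 - 3)/(36 + 49*(-3)) + (1509/(-419) - 2110/(-425))) = sqrt(49*12/(36 - 147) + (1509*(-1/419) - 2110*(-1/425))) = sqrt(49*12/(-111) + (-1509/419 + 422/85)) = sqrt(49*(-1/111)*12 + 48553/35615) = sqrt(-196/37 + 48553/35615) = sqrt(-5184079/1317755) = I*sqrt(6831346022645)/1317755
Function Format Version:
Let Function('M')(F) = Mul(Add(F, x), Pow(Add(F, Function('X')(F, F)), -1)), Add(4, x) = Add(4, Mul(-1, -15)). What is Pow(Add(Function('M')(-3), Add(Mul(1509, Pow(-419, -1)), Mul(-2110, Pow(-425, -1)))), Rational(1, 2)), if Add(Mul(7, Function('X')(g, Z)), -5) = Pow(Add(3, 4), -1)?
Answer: Mul(Rational(1, 1317755), I, Pow(6831346022645, Rational(1, 2))) ≈ Mul(1.9834, I)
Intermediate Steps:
x = 15 (x = Add(-4, Add(4, Mul(-1, -15))) = Add(-4, Add(4, 15)) = Add(-4, 19) = 15)
Function('X')(g, Z) = Rational(36, 49) (Function('X')(g, Z) = Add(Rational(5, 7), Mul(Rational(1, 7), Pow(Add(3, 4), -1))) = Add(Rational(5, 7), Mul(Rational(1, 7), Pow(7, -1))) = Add(Rational(5, 7), Mul(Rational(1, 7), Rational(1, 7))) = Add(Rational(5, 7), Rational(1, 49)) = Rational(36, 49))
Function('M')(F) = Mul(Pow(Add(Rational(36, 49), F), -1), Add(15, F)) (Function('M')(F) = Mul(Add(F, 15), Pow(Add(F, Rational(36, 49)), -1)) = Mul(Add(15, F), Pow(Add(Rational(36, 49), F), -1)) = Mul(Pow(Add(Rational(36, 49), F), -1), Add(15, F)))
Pow(Add(Function('M')(-3), Add(Mul(1509, Pow(-419, -1)), Mul(-2110, Pow(-425, -1)))), Rational(1, 2)) = Pow(Add(Mul(49, Pow(Add(36, Mul(49, -3)), -1), Add(15, -3)), Add(Mul(1509, Pow(-419, -1)), Mul(-2110, Pow(-425, -1)))), Rational(1, 2)) = Pow(Add(Mul(49, Pow(Add(36, -147), -1), 12), Add(Mul(1509, Rational(-1, 419)), Mul(-2110, Rational(-1, 425)))), Rational(1, 2)) = Pow(Add(Mul(49, Pow(-111, -1), 12), Add(Rational(-1509, 419), Rational(422, 85))), Rational(1, 2)) = Pow(Add(Mul(49, Rational(-1, 111), 12), Rational(48553, 35615)), Rational(1, 2)) = Pow(Add(Rational(-196, 37), Rational(48553, 35615)), Rational(1, 2)) = Pow(Rational(-5184079, 1317755), Rational(1, 2)) = Mul(Rational(1, 1317755), I, Pow(6831346022645, Rational(1, 2)))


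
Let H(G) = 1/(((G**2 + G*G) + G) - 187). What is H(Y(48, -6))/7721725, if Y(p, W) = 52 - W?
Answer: 1/50955663275 ≈ 1.9625e-11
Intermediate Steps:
H(G) = 1/(-187 + G + 2*G**2) (H(G) = 1/(((G**2 + G**2) + G) - 187) = 1/((2*G**2 + G) - 187) = 1/((G + 2*G**2) - 187) = 1/(-187 + G + 2*G**2))
H(Y(48, -6))/7721725 = 1/((-187 + (52 - 1*(-6)) + 2*(52 - 1*(-6))**2)*7721725) = (1/7721725)/(-187 + (52 + 6) + 2*(52 + 6)**2) = (1/7721725)/(-187 + 58 + 2*58**2) = (1/7721725)/(-187 + 58 + 2*3364) = (1/7721725)/(-187 + 58 + 6728) = (1/7721725)/6599 = (1/6599)*(1/7721725) = 1/50955663275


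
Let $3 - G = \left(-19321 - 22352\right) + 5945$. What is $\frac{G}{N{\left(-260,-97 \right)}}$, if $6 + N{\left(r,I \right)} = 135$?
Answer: $\frac{35731}{129} \approx 276.98$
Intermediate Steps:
$N{\left(r,I \right)} = 129$ ($N{\left(r,I \right)} = -6 + 135 = 129$)
$G = 35731$ ($G = 3 - \left(\left(-19321 - 22352\right) + 5945\right) = 3 - \left(-41673 + 5945\right) = 3 - -35728 = 3 + 35728 = 35731$)
$\frac{G}{N{\left(-260,-97 \right)}} = \frac{35731}{129}$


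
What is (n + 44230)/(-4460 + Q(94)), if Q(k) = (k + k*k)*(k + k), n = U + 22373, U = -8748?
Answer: 11571/334876 ≈ 0.034553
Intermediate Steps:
n = 13625 (n = -8748 + 22373 = 13625)
Q(k) = 2*k*(k + k²) (Q(k) = (k + k²)*(2*k) = 2*k*(k + k²))
(n + 44230)/(-4460 + Q(94)) = (13625 + 44230)/(-4460 + 2*94²*(1 + 94)) = 57855/(-4460 + 2*8836*95) = 57855/(-4460 + 1678840) = 57855/1674380 = 57855*(1/1674380) = 11571/334876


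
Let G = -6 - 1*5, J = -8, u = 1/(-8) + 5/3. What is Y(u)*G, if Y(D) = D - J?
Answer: -2519/24 ≈ -104.96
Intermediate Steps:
u = 37/24 (u = 1*(-1/8) + 5*(1/3) = -1/8 + 5/3 = 37/24 ≈ 1.5417)
Y(D) = 8 + D (Y(D) = D - 1*(-8) = D + 8 = 8 + D)
G = -11 (G = -6 - 5 = -11)
Y(u)*G = (8 + 37/24)*(-11) = (229/24)*(-11) = -2519/24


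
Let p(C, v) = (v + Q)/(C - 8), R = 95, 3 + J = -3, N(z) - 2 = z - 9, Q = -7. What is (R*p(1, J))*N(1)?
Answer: -7410/7 ≈ -1058.6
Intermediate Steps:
N(z) = -7 + z (N(z) = 2 + (z - 9) = 2 + (-9 + z) = -7 + z)
J = -6 (J = -3 - 3 = -6)
p(C, v) = (-7 + v)/(-8 + C) (p(C, v) = (v - 7)/(C - 8) = (-7 + v)/(-8 + C))
(R*p(1, J))*N(1) = (95*((-7 - 6)/(-8 + 1)))*(-7 + 1) = (95*(-13/(-7)))*(-6) = (95*(-1/7*(-13)))*(-6) = (95*(13/7))*(-6) = (1235/7)*(-6) = -7410/7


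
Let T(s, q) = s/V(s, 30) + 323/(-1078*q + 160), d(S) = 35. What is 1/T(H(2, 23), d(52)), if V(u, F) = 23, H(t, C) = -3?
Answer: -50830/7067 ≈ -7.1926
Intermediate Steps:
T(s, q) = 323/(160 - 1078*q) + s/23 (T(s, q) = s/23 + 323/(-1078*q + 160) = s*(1/23) + 323/(160 - 1078*q) = s/23 + 323/(160 - 1078*q) = 323/(160 - 1078*q) + s/23)
1/T(H(2, 23), d(52)) = 1/((-7429 - 160*(-3) + 1078*35*(-3))/(46*(-80 + 539*35))) = 1/((-7429 + 480 - 113190)/(46*(-80 + 18865))) = 1/((1/46)*(-120139)/18785) = 1/((1/46)*(1/18785)*(-120139)) = 1/(-7067/50830) = -50830/7067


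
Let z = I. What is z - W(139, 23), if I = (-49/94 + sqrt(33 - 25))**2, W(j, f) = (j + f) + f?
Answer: -1561571/8836 - 98*sqrt(2)/47 ≈ -179.68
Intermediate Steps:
W(j, f) = j + 2*f (W(j, f) = (f + j) + f = j + 2*f)
I = (-49/94 + 2*sqrt(2))**2 (I = (-49*1/94 + sqrt(8))**2 = (-49/94 + 2*sqrt(2))**2 ≈ 5.3229)
z = 73089/8836 - 98*sqrt(2)/47 ≈ 5.3229
z - W(139, 23) = (73089/8836 - 98*sqrt(2)/47) - (139 + 2*23) = (73089/8836 - 98*sqrt(2)/47) - (139 + 46) = (73089/8836 - 98*sqrt(2)/47) - 1*185 = (73089/8836 - 98*sqrt(2)/47) - 185 = -1561571/8836 - 98*sqrt(2)/47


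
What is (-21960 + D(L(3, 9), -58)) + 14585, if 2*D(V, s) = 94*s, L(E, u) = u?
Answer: -10101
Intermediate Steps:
D(V, s) = 47*s (D(V, s) = (94*s)/2 = 47*s)
(-21960 + D(L(3, 9), -58)) + 14585 = (-21960 + 47*(-58)) + 14585 = (-21960 - 2726) + 14585 = -24686 + 14585 = -10101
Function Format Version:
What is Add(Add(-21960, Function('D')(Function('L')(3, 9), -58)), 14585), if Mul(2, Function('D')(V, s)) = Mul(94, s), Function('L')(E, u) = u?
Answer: -10101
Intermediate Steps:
Function('D')(V, s) = Mul(47, s) (Function('D')(V, s) = Mul(Rational(1, 2), Mul(94, s)) = Mul(47, s))
Add(Add(-21960, Function('D')(Function('L')(3, 9), -58)), 14585) = Add(Add(-21960, Mul(47, -58)), 14585) = Add(Add(-21960, -2726), 14585) = Add(-24686, 14585) = -10101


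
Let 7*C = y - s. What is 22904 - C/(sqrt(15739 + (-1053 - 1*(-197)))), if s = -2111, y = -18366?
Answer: 22904 + 16255*sqrt(123)/9471 ≈ 22923.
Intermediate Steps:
C = -16255/7 (C = (-18366 - 1*(-2111))/7 = (-18366 + 2111)/7 = (1/7)*(-16255) = -16255/7 ≈ -2322.1)
22904 - C/(sqrt(15739 + (-1053 - 1*(-197)))) = 22904 - (-16255)/(7*(sqrt(15739 + (-1053 - 1*(-197))))) = 22904 - (-16255)/(7*(sqrt(15739 + (-1053 + 197)))) = 22904 - (-16255)/(7*(sqrt(15739 - 856))) = 22904 - (-16255)/(7*(sqrt(14883))) = 22904 - (-16255)/(7*(11*sqrt(123))) = 22904 - (-16255)*sqrt(123)/1353/7 = 22904 - (-16255)*sqrt(123)/9471 = 22904 + 16255*sqrt(123)/9471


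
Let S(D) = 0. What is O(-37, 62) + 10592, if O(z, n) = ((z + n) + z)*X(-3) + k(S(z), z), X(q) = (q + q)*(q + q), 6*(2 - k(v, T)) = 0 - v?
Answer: 10162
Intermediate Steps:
k(v, T) = 2 + v/6 (k(v, T) = 2 - (0 - v)/6 = 2 - (-1)*v/6 = 2 + v/6)
X(q) = 4*q**2 (X(q) = (2*q)*(2*q) = 4*q**2)
O(z, n) = 2 + 36*n + 72*z (O(z, n) = ((z + n) + z)*(4*(-3)**2) + (2 + (1/6)*0) = ((n + z) + z)*(4*9) + (2 + 0) = (n + 2*z)*36 + 2 = (36*n + 72*z) + 2 = 2 + 36*n + 72*z)
O(-37, 62) + 10592 = (2 + 36*62 + 72*(-37)) + 10592 = (2 + 2232 - 2664) + 10592 = -430 + 10592 = 10162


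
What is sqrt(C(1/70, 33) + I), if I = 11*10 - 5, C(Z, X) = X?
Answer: sqrt(138) ≈ 11.747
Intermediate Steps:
I = 105 (I = 110 - 5 = 105)
sqrt(C(1/70, 33) + I) = sqrt(33 + 105) = sqrt(138)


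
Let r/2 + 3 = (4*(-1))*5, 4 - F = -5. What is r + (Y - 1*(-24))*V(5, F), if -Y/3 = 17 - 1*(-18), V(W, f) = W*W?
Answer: -2071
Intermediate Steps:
F = 9 (F = 4 - 1*(-5) = 4 + 5 = 9)
r = -46 (r = -6 + 2*((4*(-1))*5) = -6 + 2*(-4*5) = -6 + 2*(-20) = -6 - 40 = -46)
V(W, f) = W²
Y = -105 (Y = -3*(17 - 1*(-18)) = -3*(17 + 18) = -3*35 = -105)
r + (Y - 1*(-24))*V(5, F) = -46 + (-105 - 1*(-24))*5² = -46 + (-105 + 24)*25 = -46 - 81*25 = -46 - 2025 = -2071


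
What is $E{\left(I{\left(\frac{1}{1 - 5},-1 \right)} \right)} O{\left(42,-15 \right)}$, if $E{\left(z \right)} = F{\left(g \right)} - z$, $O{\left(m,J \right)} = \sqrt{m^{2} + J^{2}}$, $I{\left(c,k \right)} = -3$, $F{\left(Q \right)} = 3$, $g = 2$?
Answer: $18 \sqrt{221} \approx 267.59$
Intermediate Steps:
$O{\left(m,J \right)} = \sqrt{J^{2} + m^{2}}$
$E{\left(z \right)} = 3 - z$
$E{\left(I{\left(\frac{1}{1 - 5},-1 \right)} \right)} O{\left(42,-15 \right)} = \left(3 - -3\right) \sqrt{\left(-15\right)^{2} + 42^{2}} = \left(3 + 3\right) \sqrt{225 + 1764} = 6 \sqrt{1989} = 6 \cdot 3 \sqrt{221} = 18 \sqrt{221}$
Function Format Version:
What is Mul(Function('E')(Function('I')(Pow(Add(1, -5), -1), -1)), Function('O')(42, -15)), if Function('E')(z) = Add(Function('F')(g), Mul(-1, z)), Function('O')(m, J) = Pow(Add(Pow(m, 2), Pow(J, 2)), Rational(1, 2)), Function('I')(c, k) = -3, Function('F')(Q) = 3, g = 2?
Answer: Mul(18, Pow(221, Rational(1, 2))) ≈ 267.59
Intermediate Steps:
Function('O')(m, J) = Pow(Add(Pow(J, 2), Pow(m, 2)), Rational(1, 2))
Function('E')(z) = Add(3, Mul(-1, z))
Mul(Function('E')(Function('I')(Pow(Add(1, -5), -1), -1)), Function('O')(42, -15)) = Mul(Add(3, Mul(-1, -3)), Pow(Add(Pow(-15, 2), Pow(42, 2)), Rational(1, 2))) = Mul(Add(3, 3), Pow(Add(225, 1764), Rational(1, 2))) = Mul(6, Pow(1989, Rational(1, 2))) = Mul(6, Mul(3, Pow(221, Rational(1, 2)))) = Mul(18, Pow(221, Rational(1, 2)))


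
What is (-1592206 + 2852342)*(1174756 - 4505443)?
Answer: -4197118593432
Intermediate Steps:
(-1592206 + 2852342)*(1174756 - 4505443) = 1260136*(-3330687) = -4197118593432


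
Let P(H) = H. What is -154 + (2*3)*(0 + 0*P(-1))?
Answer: -154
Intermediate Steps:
-154 + (2*3)*(0 + 0*P(-1)) = -154 + (2*3)*(0 + 0*(-1)) = -154 + 6*(0 + 0) = -154 + 6*0 = -154 + 0 = -154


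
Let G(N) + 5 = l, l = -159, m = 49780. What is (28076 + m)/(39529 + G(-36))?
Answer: 77856/39365 ≈ 1.9778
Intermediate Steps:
G(N) = -164 (G(N) = -5 - 159 = -164)
(28076 + m)/(39529 + G(-36)) = (28076 + 49780)/(39529 - 164) = 77856/39365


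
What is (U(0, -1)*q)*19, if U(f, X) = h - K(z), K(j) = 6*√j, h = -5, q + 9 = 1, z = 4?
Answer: 2584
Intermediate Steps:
q = -8 (q = -9 + 1 = -8)
U(f, X) = -17 (U(f, X) = -5 - 6*√4 = -5 - 6*2 = -5 - 1*12 = -5 - 12 = -17)
(U(0, -1)*q)*19 = -17*(-8)*19 = 136*19 = 2584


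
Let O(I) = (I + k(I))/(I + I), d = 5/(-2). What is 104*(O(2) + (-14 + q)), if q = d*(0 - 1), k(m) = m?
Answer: -1092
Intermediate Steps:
d = -5/2 (d = 5*(-1/2) = -5/2 ≈ -2.5000)
q = 5/2 (q = -5*(0 - 1)/2 = -5/2*(-1) = 5/2 ≈ 2.5000)
O(I) = 1 (O(I) = (I + I)/(I + I) = (2*I)/((2*I)) = (2*I)*(1/(2*I)) = 1)
104*(O(2) + (-14 + q)) = 104*(1 + (-14 + 5/2)) = 104*(1 - 23/2) = 104*(-21/2) = -1092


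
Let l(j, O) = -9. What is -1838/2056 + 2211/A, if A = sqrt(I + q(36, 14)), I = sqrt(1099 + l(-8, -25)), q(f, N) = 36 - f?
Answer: -919/1028 + 2211*1090**(3/4)/1090 ≈ 383.90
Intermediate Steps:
I = sqrt(1090) (I = sqrt(1099 - 9) = sqrt(1090) ≈ 33.015)
A = 1090**(1/4) (A = sqrt(sqrt(1090) + (36 - 1*36)) = sqrt(sqrt(1090) + (36 - 36)) = sqrt(sqrt(1090) + 0) = sqrt(sqrt(1090)) = 1090**(1/4) ≈ 5.7459)
-1838/2056 + 2211/A = -1838/2056 + 2211/(1090**(1/4)) = -1838*1/2056 + 2211*(1090**(3/4)/1090) = -919/1028 + 2211*1090**(3/4)/1090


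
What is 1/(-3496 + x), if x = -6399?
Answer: -1/9895 ≈ -0.00010106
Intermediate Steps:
1/(-3496 + x) = 1/(-3496 - 6399) = 1/(-9895) = -1/9895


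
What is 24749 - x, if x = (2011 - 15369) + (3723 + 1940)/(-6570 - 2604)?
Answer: 349599281/9174 ≈ 38108.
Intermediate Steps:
x = -122551955/9174 (x = -13358 + 5663/(-9174) = -13358 + 5663*(-1/9174) = -13358 - 5663/9174 = -122551955/9174 ≈ -13359.)
24749 - x = 24749 - 1*(-122551955/9174) = 24749 + 122551955/9174 = 349599281/9174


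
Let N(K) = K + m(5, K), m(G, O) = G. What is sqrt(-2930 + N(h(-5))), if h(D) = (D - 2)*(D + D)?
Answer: I*sqrt(2855) ≈ 53.432*I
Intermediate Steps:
h(D) = 2*D*(-2 + D) (h(D) = (-2 + D)*(2*D) = 2*D*(-2 + D))
N(K) = 5 + K (N(K) = K + 5 = 5 + K)
sqrt(-2930 + N(h(-5))) = sqrt(-2930 + (5 + 2*(-5)*(-2 - 5))) = sqrt(-2930 + (5 + 2*(-5)*(-7))) = sqrt(-2930 + (5 + 70)) = sqrt(-2930 + 75) = sqrt(-2855) = I*sqrt(2855)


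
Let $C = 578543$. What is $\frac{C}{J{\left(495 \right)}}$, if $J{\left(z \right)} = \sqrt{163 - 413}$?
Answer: $- \frac{578543 i \sqrt{10}}{50} \approx - 36590.0 i$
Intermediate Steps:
$J{\left(z \right)} = 5 i \sqrt{10}$ ($J{\left(z \right)} = \sqrt{-250} = 5 i \sqrt{10}$)
$\frac{C}{J{\left(495 \right)}} = \frac{578543}{5 i \sqrt{10}} = 578543 \left(- \frac{i \sqrt{10}}{50}\right) = - \frac{578543 i \sqrt{10}}{50}$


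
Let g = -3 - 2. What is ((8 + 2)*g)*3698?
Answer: -184900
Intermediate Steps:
g = -5
((8 + 2)*g)*3698 = ((8 + 2)*(-5))*3698 = (10*(-5))*3698 = -50*3698 = -184900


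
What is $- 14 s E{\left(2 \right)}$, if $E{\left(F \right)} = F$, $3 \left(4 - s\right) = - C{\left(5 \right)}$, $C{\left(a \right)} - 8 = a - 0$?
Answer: $- \frac{700}{3} \approx -233.33$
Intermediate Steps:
$C{\left(a \right)} = 8 + a$ ($C{\left(a \right)} = 8 + \left(a - 0\right) = 8 + \left(a + 0\right) = 8 + a$)
$s = \frac{25}{3}$ ($s = 4 - \frac{\left(-1\right) \left(8 + 5\right)}{3} = 4 - \frac{\left(-1\right) 13}{3} = 4 - - \frac{13}{3} = 4 + \frac{13}{3} = \frac{25}{3} \approx 8.3333$)
$- 14 s E{\left(2 \right)} = \left(-14\right) \frac{25}{3} \cdot 2 = \left(- \frac{350}{3}\right) 2 = - \frac{700}{3}$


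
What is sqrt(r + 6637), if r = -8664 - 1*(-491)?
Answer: 16*I*sqrt(6) ≈ 39.192*I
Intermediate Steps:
r = -8173 (r = -8664 + 491 = -8173)
sqrt(r + 6637) = sqrt(-8173 + 6637) = sqrt(-1536) = 16*I*sqrt(6)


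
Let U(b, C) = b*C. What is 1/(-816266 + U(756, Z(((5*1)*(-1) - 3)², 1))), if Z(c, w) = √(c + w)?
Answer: -408133/333126516458 - 189*√65/166563258229 ≈ -1.2343e-6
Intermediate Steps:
U(b, C) = C*b
1/(-816266 + U(756, Z(((5*1)*(-1) - 3)², 1))) = 1/(-816266 + √(((5*1)*(-1) - 3)² + 1)*756) = 1/(-816266 + √((5*(-1) - 3)² + 1)*756) = 1/(-816266 + √((-5 - 3)² + 1)*756) = 1/(-816266 + √((-8)² + 1)*756) = 1/(-816266 + √(64 + 1)*756) = 1/(-816266 + √65*756) = 1/(-816266 + 756*√65)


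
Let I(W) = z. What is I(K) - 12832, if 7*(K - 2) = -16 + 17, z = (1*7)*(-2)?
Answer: -12846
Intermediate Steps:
z = -14 (z = 7*(-2) = -14)
K = 15/7 (K = 2 + (-16 + 17)/7 = 2 + (⅐)*1 = 2 + ⅐ = 15/7 ≈ 2.1429)
I(W) = -14
I(K) - 12832 = -14 - 12832 = -12846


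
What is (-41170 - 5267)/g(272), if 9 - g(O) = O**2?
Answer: 46437/73975 ≈ 0.62774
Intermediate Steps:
g(O) = 9 - O**2
(-41170 - 5267)/g(272) = (-41170 - 5267)/(9 - 1*272**2) = -46437/(9 - 1*73984) = -46437/(9 - 73984) = -46437/(-73975) = -46437*(-1/73975) = 46437/73975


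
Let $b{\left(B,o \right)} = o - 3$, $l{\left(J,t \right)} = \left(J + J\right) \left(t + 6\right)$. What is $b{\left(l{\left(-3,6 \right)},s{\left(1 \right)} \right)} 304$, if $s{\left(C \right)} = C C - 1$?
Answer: $-912$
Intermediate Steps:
$l{\left(J,t \right)} = 2 J \left(6 + t\right)$
$s{\left(C \right)} = -1 + C^{2}$ ($s{\left(C \right)} = C^{2} - 1 = -1 + C^{2}$)
$b{\left(B,o \right)} = -3 + o$ ($b{\left(B,o \right)} = o - 3 = -3 + o$)
$b{\left(l{\left(-3,6 \right)},s{\left(1 \right)} \right)} 304 = \left(-3 - \left(1 - 1^{2}\right)\right) 304 = \left(-3 + \left(-1 + 1\right)\right) 304 = \left(-3 + 0\right) 304 = \left(-3\right) 304 = -912$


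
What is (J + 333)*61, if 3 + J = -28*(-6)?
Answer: 30378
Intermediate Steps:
J = 165 (J = -3 - 28*(-6) = -3 + 168 = 165)
(J + 333)*61 = (165 + 333)*61 = 498*61 = 30378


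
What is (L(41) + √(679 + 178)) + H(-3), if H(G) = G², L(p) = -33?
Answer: -24 + √857 ≈ 5.2746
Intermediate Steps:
(L(41) + √(679 + 178)) + H(-3) = (-33 + √(679 + 178)) + (-3)² = (-33 + √857) + 9 = -24 + √857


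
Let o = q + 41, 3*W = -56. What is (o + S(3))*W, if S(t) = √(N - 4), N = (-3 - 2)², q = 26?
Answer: -3752/3 - 56*√21/3 ≈ -1336.2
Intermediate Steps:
W = -56/3 (W = (⅓)*(-56) = -56/3 ≈ -18.667)
N = 25 (N = (-5)² = 25)
o = 67 (o = 26 + 41 = 67)
S(t) = √21 (S(t) = √(25 - 4) = √21)
(o + S(3))*W = (67 + √21)*(-56/3) = -3752/3 - 56*√21/3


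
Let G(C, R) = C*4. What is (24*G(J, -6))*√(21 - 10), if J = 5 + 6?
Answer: 1056*√11 ≈ 3502.4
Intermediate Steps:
J = 11
G(C, R) = 4*C
(24*G(J, -6))*√(21 - 10) = (24*(4*11))*√(21 - 10) = (24*44)*√11 = 1056*√11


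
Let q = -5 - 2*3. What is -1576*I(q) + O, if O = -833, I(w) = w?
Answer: 16503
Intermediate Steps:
q = -11 (q = -5 - 6 = -11)
-1576*I(q) + O = -1576*(-11) - 833 = 17336 - 833 = 16503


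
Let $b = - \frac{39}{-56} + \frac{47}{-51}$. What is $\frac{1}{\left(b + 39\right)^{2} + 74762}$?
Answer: $\frac{8156736}{622077465913} \approx 1.3112 \cdot 10^{-5}$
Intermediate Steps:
$b = - \frac{643}{2856}$ ($b = \left(-39\right) \left(- \frac{1}{56}\right) + 47 \left(- \frac{1}{51}\right) = \frac{39}{56} - \frac{47}{51} = - \frac{643}{2856} \approx -0.22514$)
$\frac{1}{\left(b + 39\right)^{2} + 74762} = \frac{1}{\left(- \frac{643}{2856} + 39\right)^{2} + 74762} = \frac{1}{\left(\frac{110741}{2856}\right)^{2} + 74762} = \frac{1}{\frac{12263569081}{8156736} + 74762} = \frac{1}{\frac{622077465913}{8156736}} = \frac{8156736}{622077465913}$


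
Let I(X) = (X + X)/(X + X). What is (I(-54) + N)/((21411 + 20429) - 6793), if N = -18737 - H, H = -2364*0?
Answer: -18736/35047 ≈ -0.53460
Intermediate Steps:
H = 0
I(X) = 1 (I(X) = (2*X)/((2*X)) = (2*X)*(1/(2*X)) = 1)
N = -18737 (N = -18737 - 1*0 = -18737 + 0 = -18737)
(I(-54) + N)/((21411 + 20429) - 6793) = (1 - 18737)/((21411 + 20429) - 6793) = -18736/(41840 - 6793) = -18736/35047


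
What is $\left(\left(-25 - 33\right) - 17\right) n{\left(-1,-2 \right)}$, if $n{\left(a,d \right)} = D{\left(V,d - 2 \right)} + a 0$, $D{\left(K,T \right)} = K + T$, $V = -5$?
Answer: $675$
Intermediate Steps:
$n{\left(a,d \right)} = -7 + d$ ($n{\left(a,d \right)} = \left(-5 + \left(d - 2\right)\right) + a 0 = \left(-5 + \left(d - 2\right)\right) + 0 = \left(-5 + \left(-2 + d\right)\right) + 0 = \left(-7 + d\right) + 0 = -7 + d$)
$\left(\left(-25 - 33\right) - 17\right) n{\left(-1,-2 \right)} = \left(\left(-25 - 33\right) - 17\right) \left(-7 - 2\right) = \left(-58 - 17\right) \left(-9\right) = \left(-75\right) \left(-9\right) = 675$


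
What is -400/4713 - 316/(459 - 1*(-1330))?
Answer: -2204908/8431557 ≈ -0.26151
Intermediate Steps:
-400/4713 - 316/(459 - 1*(-1330)) = -400*1/4713 - 316/(459 + 1330) = -400/4713 - 316/1789 = -2204908/8431557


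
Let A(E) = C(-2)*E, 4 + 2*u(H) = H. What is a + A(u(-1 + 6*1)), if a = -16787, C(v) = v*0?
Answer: -16787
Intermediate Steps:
C(v) = 0
u(H) = -2 + H/2
A(E) = 0 (A(E) = 0*E = 0)
a + A(u(-1 + 6*1)) = -16787 + 0 = -16787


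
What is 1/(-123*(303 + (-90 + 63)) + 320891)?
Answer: 1/286943 ≈ 3.4850e-6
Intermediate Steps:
1/(-123*(303 + (-90 + 63)) + 320891) = 1/(-123*(303 - 27) + 320891) = 1/(-123*276 + 320891) = 1/(-33948 + 320891) = 1/286943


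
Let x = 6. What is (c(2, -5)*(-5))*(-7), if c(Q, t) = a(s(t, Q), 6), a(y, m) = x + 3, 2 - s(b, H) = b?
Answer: 315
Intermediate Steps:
s(b, H) = 2 - b
a(y, m) = 9 (a(y, m) = 6 + 3 = 9)
c(Q, t) = 9
(c(2, -5)*(-5))*(-7) = (9*(-5))*(-7) = -45*(-7) = 315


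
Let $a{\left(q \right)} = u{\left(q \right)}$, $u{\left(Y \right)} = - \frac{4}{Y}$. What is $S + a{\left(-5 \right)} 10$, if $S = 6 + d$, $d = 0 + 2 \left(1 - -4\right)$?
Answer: $24$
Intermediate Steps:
$a{\left(q \right)} = - \frac{4}{q}$
$d = 10$ ($d = 0 + 2 \left(1 + 4\right) = 0 + 2 \cdot 5 = 0 + 10 = 10$)
$S = 16$ ($S = 6 + 10 = 16$)
$S + a{\left(-5 \right)} 10 = 16 + - \frac{4}{-5} \cdot 10 = 16 + \left(-4\right) \left(- \frac{1}{5}\right) 10 = 16 + \frac{4}{5} \cdot 10 = 16 + 8 = 24$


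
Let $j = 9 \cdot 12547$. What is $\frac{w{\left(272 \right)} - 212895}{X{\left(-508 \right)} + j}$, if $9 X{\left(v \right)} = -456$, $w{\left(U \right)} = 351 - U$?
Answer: $- \frac{638448}{338617} \approx -1.8855$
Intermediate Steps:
$X{\left(v \right)} = - \frac{152}{3}$ ($X{\left(v \right)} = \frac{1}{9} \left(-456\right) = - \frac{152}{3}$)
$j = 112923$
$\frac{w{\left(272 \right)} - 212895}{X{\left(-508 \right)} + j} = \frac{\left(351 - 272\right) - 212895}{- \frac{152}{3} + 112923} = \frac{\left(351 - 272\right) - 212895}{\frac{338617}{3}} = \left(79 - 212895\right) \frac{3}{338617} = \left(-212816\right) \frac{3}{338617} = - \frac{638448}{338617}$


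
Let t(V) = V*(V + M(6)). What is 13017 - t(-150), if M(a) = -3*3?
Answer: -10833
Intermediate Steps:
M(a) = -9
t(V) = V*(-9 + V) (t(V) = V*(V - 9) = V*(-9 + V))
13017 - t(-150) = 13017 - (-150)*(-9 - 150) = 13017 - (-150)*(-159) = 13017 - 1*23850 = 13017 - 23850 = -10833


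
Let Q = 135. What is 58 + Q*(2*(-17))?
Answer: -4532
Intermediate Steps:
58 + Q*(2*(-17)) = 58 + 135*(2*(-17)) = 58 + 135*(-34) = 58 - 4590 = -4532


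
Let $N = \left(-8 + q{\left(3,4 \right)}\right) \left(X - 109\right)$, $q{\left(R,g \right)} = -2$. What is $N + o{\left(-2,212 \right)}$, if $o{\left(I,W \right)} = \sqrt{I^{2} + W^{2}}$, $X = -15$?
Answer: $1240 + 2 \sqrt{11237} \approx 1452.0$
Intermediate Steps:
$N = 1240$ ($N = \left(-8 - 2\right) \left(-15 - 109\right) = \left(-10\right) \left(-124\right) = 1240$)
$N + o{\left(-2,212 \right)} = 1240 + \sqrt{\left(-2\right)^{2} + 212^{2}} = 1240 + \sqrt{4 + 44944} = 1240 + \sqrt{44948} = 1240 + 2 \sqrt{11237}$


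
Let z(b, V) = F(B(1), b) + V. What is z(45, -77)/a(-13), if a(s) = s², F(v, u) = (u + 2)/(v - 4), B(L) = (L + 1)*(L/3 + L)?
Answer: -449/676 ≈ -0.66420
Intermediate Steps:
B(L) = 4*L*(1 + L)/3 (B(L) = (1 + L)*(L*(⅓) + L) = (1 + L)*(L/3 + L) = (1 + L)*(4*L/3) = 4*L*(1 + L)/3)
F(v, u) = (2 + u)/(-4 + v)
z(b, V) = -3/2 + V - 3*b/4 (z(b, V) = (2 + b)/(-4 + (4/3)*1*(1 + 1)) + V = (2 + b)/(-4 + (4/3)*1*2) + V = (2 + b)/(-4 + 8/3) + V = (2 + b)/(-4/3) + V = -3*(2 + b)/4 + V = (-3/2 - 3*b/4) + V = -3/2 + V - 3*b/4)
z(45, -77)/a(-13) = (-3/2 - 77 - ¾*45)/((-13)²) = (-3/2 - 77 - 135/4)/169 = -449/4*1/169 = -449/676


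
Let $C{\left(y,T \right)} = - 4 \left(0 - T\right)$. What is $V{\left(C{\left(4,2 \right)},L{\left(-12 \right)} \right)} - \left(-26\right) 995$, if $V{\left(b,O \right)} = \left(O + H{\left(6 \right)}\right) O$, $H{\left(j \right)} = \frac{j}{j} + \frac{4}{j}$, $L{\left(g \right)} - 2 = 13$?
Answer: $26120$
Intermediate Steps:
$C{\left(y,T \right)} = 4 T$ ($C{\left(y,T \right)} = - 4 \left(- T\right) = 4 T$)
$L{\left(g \right)} = 15$ ($L{\left(g \right)} = 2 + 13 = 15$)
$H{\left(j \right)} = 1 + \frac{4}{j}$
$V{\left(b,O \right)} = O \left(\frac{5}{3} + O\right)$ ($V{\left(b,O \right)} = \left(O + \frac{4 + 6}{6}\right) O = \left(O + \frac{1}{6} \cdot 10\right) O = \left(O + \frac{5}{3}\right) O = \left(\frac{5}{3} + O\right) O = O \left(\frac{5}{3} + O\right)$)
$V{\left(C{\left(4,2 \right)},L{\left(-12 \right)} \right)} - \left(-26\right) 995 = \frac{1}{3} \cdot 15 \left(5 + 3 \cdot 15\right) - \left(-26\right) 995 = \frac{1}{3} \cdot 15 \left(5 + 45\right) - -25870 = \frac{1}{3} \cdot 15 \cdot 50 + 25870 = 250 + 25870 = 26120$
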